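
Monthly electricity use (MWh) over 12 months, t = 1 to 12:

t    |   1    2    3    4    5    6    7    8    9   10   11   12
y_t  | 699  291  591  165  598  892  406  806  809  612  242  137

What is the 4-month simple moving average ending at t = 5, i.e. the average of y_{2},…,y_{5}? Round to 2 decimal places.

Sum of periods 2–5: 291 + 591 + 165 + 598 = 1645
Divide by 4: 1645 / 4 = 411.25

411.25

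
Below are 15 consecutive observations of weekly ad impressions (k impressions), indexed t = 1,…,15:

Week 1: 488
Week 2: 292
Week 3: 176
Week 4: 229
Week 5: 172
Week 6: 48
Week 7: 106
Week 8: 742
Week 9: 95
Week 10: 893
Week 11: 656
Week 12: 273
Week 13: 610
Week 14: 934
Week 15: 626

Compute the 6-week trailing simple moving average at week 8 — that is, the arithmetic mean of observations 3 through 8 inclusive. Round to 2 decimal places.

245.50

Sum of periods 3–8: 176 + 229 + 172 + 48 + 106 + 742 = 1473
Divide by 6: 1473 / 6 = 245.50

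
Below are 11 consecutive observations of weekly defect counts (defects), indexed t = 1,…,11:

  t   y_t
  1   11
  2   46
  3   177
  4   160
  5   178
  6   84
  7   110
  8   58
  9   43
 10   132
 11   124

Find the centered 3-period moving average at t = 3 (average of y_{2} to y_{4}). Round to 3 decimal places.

127.667

Sum of periods 2–4: 46 + 177 + 160 = 383
Divide by 3: 383 / 3 = 127.667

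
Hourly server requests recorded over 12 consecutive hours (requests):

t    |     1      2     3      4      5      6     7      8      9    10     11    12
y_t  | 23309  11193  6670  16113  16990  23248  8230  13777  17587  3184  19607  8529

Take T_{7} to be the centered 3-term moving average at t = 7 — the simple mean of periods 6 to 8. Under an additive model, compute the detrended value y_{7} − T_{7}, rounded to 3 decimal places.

-6855.000

Trend T_7 = (23248 + 8230 + 13777) / 3 = 45255/3 = 15085.00000
Detrended value: 8230 − 15085.00000 = -6855.000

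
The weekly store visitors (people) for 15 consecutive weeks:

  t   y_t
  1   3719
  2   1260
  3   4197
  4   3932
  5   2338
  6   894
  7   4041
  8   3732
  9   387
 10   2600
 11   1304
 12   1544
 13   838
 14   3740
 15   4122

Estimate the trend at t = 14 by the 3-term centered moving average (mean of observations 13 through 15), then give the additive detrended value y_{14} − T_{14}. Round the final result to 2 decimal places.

840.00

Trend T_14 = (838 + 3740 + 4122) / 3 = 8700/3 = 2900.0000
Detrended value: 3740 − 2900.0000 = 840.00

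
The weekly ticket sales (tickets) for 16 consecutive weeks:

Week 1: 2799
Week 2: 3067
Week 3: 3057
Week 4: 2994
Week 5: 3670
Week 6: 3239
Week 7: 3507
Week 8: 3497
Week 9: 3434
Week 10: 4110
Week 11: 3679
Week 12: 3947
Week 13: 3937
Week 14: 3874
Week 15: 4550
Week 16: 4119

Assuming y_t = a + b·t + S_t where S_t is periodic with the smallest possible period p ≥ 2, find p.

5

First differences y_{t+1} − y_t: 268, -10, -63, 676, -431, 268, -10, -63, 676, -431, 268, -10, …
The difference pattern repeats every 5 terms and not for any smaller step, so p = 5.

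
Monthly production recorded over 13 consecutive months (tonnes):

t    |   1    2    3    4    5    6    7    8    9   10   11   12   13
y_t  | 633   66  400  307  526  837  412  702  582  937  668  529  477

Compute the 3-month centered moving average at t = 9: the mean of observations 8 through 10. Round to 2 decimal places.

Sum of periods 8–10: 702 + 582 + 937 = 2221
Divide by 3: 2221 / 3 = 740.33

740.33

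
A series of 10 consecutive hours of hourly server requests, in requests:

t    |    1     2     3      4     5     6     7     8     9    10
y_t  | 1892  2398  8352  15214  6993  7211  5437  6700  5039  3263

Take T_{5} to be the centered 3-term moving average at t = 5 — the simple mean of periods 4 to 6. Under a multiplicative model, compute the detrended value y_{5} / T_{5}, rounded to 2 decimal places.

0.71

Trend T_5 = (15214 + 6993 + 7211) / 3 = 29418/3 = 9806.0000
Ratio to trend: 6993 / 9806.0000 = 0.71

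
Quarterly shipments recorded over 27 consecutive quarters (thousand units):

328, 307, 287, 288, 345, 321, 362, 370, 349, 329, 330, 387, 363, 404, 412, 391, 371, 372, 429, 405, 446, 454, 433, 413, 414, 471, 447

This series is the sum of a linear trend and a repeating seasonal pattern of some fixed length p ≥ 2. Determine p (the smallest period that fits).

First differences y_{t+1} − y_t: -21, -20, 1, 57, -24, 41, 8, -21, -20, 1, 57, -24, 41, 8, -21, -20, …
The difference pattern repeats every 7 terms and not for any smaller step, so p = 7.

7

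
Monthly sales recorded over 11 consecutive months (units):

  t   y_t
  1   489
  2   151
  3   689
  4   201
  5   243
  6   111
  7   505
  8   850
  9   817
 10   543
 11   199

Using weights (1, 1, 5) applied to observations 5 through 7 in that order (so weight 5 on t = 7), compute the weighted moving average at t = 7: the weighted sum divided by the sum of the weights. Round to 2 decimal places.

411.29

Weighted sum: 1·243 + 1·111 + 5·505 = 243 + 111 + 2525 = 2879
Weight total: 1 + 1 + 5 = 7
WMA = 2879 / 7 = 411.29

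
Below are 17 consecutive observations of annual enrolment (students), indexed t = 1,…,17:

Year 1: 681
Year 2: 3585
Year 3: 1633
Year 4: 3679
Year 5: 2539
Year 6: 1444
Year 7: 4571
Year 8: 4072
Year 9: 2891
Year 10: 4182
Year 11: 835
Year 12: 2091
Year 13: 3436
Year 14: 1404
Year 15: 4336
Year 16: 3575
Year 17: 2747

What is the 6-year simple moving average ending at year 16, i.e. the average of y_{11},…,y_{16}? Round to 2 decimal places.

Sum of periods 11–16: 835 + 2091 + 3436 + 1404 + 4336 + 3575 = 15677
Divide by 6: 15677 / 6 = 2612.83

2612.83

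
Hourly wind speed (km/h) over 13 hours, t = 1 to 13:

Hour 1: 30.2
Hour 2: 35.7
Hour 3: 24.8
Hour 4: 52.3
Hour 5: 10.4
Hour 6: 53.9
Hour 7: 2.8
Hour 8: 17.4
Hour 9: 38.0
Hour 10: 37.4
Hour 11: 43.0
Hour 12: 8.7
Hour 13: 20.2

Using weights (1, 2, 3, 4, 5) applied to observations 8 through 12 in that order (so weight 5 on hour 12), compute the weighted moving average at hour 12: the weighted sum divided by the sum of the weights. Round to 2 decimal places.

Weighted sum: 1·17.4 + 2·38.0 + 3·37.4 + 4·43.0 + 5·8.7 = 17.4 + 76.0 + 112.2 + 172.0 + 43.5 = 421.1
Weight total: 1 + 2 + 3 + 4 + 5 = 15
WMA = 421.1 / 15 = 28.07

28.07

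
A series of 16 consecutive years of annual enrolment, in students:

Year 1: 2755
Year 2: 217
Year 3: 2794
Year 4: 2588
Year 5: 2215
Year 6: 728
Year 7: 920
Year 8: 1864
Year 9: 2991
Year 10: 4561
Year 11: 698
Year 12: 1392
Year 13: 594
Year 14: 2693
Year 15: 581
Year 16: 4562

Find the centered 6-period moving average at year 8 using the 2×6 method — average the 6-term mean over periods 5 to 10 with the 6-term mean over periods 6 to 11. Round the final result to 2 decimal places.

2086.75

Sum over 5–10: 2215 + 728 + 920 + 1864 + 2991 + 4561 = 13279
Sum over 6–11: 728 + 920 + 1864 + 2991 + 4561 + 698 = 11762
CMA at t=8 = (13279 + 11762) / (2·6) = 25041 / 12 = 2086.75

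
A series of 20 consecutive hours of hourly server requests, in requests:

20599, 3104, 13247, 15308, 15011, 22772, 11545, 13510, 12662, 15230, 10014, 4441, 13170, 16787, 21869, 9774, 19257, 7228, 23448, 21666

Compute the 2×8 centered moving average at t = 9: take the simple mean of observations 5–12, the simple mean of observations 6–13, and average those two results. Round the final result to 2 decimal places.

13033.06

Sum over 5–12: 15011 + 22772 + 11545 + 13510 + 12662 + 15230 + 10014 + 4441 = 105185
Sum over 6–13: 22772 + 11545 + 13510 + 12662 + 15230 + 10014 + 4441 + 13170 = 103344
CMA at t=9 = (105185 + 103344) / (2·8) = 208529 / 16 = 13033.06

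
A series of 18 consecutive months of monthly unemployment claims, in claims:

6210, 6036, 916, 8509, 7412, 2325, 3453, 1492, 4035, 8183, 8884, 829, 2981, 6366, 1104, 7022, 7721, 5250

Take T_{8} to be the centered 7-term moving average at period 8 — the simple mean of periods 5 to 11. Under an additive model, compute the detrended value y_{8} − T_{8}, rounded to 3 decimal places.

-3620.000

Trend T_8 = (7412 + 2325 + 3453 + 1492 + 4035 + 8183 + 8884) / 7 = 35784/7 = 5112.00000
Detrended value: 1492 − 5112.00000 = -3620.000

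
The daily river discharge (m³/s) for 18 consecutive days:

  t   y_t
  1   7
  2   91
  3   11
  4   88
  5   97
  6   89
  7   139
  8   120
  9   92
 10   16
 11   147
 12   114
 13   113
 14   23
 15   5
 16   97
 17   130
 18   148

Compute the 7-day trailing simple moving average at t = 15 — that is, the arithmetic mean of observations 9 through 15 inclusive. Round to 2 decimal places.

72.86

Sum of periods 9–15: 92 + 16 + 147 + 114 + 113 + 23 + 5 = 510
Divide by 7: 510 / 7 = 72.86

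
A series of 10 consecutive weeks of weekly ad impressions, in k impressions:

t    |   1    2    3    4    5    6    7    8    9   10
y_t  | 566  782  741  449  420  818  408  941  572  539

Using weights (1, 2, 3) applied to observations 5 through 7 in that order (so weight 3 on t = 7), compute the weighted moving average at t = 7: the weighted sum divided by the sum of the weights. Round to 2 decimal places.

546.67

Weighted sum: 1·420 + 2·818 + 3·408 = 420 + 1636 + 1224 = 3280
Weight total: 1 + 2 + 3 = 6
WMA = 3280 / 6 = 546.67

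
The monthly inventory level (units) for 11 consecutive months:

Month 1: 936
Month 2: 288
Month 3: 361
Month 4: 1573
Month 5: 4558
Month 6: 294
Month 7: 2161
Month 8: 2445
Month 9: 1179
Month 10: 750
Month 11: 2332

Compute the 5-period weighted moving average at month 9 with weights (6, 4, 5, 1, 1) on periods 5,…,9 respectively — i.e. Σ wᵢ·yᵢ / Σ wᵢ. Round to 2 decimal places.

2526.65

Weighted sum: 6·4558 + 4·294 + 5·2161 + 1·2445 + 1·1179 = 27348 + 1176 + 10805 + 2445 + 1179 = 42953
Weight total: 6 + 4 + 5 + 1 + 1 = 17
WMA = 42953 / 17 = 2526.65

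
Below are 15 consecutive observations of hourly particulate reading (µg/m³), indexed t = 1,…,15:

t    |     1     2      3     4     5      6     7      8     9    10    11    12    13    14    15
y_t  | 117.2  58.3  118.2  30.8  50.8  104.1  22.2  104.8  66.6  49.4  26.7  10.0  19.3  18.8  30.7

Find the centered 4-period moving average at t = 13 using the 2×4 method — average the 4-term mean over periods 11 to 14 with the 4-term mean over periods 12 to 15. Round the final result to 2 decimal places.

19.20

Sum over 11–14: 26.7 + 10.0 + 19.3 + 18.8 = 74.8
Sum over 12–15: 10.0 + 19.3 + 18.8 + 30.7 = 78.8
CMA at t=13 = (74.8 + 78.8) / (2·4) = 153.6 / 8 = 19.20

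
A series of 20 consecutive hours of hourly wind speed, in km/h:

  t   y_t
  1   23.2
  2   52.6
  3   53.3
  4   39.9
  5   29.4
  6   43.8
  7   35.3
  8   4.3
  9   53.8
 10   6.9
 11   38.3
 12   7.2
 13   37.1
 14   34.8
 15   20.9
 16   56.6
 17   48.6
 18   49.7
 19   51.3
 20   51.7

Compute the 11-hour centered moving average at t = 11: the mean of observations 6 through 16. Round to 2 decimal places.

Sum of periods 6–16: 43.8 + 35.3 + 4.3 + 53.8 + 6.9 + 38.3 + 7.2 + 37.1 + 34.8 + 20.9 + 56.6 = 339.0
Divide by 11: 339.0 / 11 = 30.82

30.82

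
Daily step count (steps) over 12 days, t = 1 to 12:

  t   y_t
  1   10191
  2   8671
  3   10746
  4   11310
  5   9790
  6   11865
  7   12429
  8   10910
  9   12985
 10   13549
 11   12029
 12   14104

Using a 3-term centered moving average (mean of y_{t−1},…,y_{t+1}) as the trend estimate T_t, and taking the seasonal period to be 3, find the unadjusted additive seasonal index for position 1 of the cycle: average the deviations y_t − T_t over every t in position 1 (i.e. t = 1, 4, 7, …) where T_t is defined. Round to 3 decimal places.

694.556

Season position 1 occurs at t = 4, 7, 10 (where T_t is defined).
t=4: T_4 = 10615.33333; y_4 − T_4 = 11310 − 10615.33333 = 694.66667
t=7: T_7 = 11734.66667; y_7 − T_7 = 12429 − 11734.66667 = 694.33333
t=10: T_10 = 12854.33333; y_10 − T_10 = 13549 − 12854.33333 = 694.66667
Mean deviation: (694.66667 + 694.33333 + 694.66667) / 3 = 694.556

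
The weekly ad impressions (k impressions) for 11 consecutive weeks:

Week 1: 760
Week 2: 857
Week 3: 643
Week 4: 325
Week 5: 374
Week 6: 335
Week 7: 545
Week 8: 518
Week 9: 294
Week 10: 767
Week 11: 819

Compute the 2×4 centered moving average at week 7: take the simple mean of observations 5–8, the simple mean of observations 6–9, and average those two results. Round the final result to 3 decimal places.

Sum over 5–8: 374 + 335 + 545 + 518 = 1772
Sum over 6–9: 335 + 545 + 518 + 294 = 1692
CMA at t=7 = (1772 + 1692) / (2·4) = 3464 / 8 = 433.000

433.000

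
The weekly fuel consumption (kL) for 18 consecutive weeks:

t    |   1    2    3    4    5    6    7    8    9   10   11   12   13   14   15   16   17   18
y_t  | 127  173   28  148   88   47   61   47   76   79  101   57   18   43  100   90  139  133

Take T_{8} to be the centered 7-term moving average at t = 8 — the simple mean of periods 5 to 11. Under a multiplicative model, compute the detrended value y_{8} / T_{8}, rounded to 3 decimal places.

0.659

Trend T_8 = (88 + 47 + 61 + 47 + 76 + 79 + 101) / 7 = 499/7 = 71.28571
Ratio to trend: 47 / 71.28571 = 0.659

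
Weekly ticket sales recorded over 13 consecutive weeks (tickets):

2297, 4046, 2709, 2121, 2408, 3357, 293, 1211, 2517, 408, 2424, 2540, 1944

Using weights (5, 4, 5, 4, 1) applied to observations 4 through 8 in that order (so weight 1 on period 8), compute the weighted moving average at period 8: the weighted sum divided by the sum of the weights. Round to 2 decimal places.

Weighted sum: 5·2121 + 4·2408 + 5·3357 + 4·293 + 1·1211 = 10605 + 9632 + 16785 + 1172 + 1211 = 39405
Weight total: 5 + 4 + 5 + 4 + 1 = 19
WMA = 39405 / 19 = 2073.95

2073.95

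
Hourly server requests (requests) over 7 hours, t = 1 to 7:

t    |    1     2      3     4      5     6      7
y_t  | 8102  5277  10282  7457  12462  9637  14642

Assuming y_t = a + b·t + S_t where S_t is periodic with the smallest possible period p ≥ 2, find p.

First differences y_{t+1} − y_t: -2825, 5005, -2825, 5005, -2825, 5005, …
The difference pattern repeats every 2 terms and not for any smaller step, so p = 2.

2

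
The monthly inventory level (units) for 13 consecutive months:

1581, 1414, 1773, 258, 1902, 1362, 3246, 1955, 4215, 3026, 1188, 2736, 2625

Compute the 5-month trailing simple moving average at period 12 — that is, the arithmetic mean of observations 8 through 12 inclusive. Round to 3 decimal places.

2624.000

Sum of periods 8–12: 1955 + 4215 + 3026 + 1188 + 2736 = 13120
Divide by 5: 13120 / 5 = 2624.000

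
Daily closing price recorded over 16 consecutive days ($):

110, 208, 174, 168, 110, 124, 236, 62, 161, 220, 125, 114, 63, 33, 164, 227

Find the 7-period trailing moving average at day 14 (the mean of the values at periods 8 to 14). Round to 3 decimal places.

111.143

Sum of periods 8–14: 62 + 161 + 220 + 125 + 114 + 63 + 33 = 778
Divide by 7: 778 / 7 = 111.143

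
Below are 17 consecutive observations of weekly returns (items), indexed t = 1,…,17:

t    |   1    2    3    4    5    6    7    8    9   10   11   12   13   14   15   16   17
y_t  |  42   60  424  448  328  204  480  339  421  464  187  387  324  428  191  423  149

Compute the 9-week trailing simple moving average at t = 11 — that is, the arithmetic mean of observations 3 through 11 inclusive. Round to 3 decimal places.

366.111

Sum of periods 3–11: 424 + 448 + 328 + 204 + 480 + 339 + 421 + 464 + 187 = 3295
Divide by 9: 3295 / 9 = 366.111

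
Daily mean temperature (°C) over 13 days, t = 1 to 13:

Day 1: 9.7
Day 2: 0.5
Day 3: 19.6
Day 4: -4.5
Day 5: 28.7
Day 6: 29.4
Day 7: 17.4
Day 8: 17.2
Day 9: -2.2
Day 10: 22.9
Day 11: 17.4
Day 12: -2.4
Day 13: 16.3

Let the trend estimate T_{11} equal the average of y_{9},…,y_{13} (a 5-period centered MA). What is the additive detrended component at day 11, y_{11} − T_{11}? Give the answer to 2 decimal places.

Trend T_11 = ((-2.2) + 22.9 + 17.4 + (-2.4) + 16.3) / 5 = 52.0/5 = 10.4000
Detrended value: 17.4 − 10.4000 = 7.00

7.00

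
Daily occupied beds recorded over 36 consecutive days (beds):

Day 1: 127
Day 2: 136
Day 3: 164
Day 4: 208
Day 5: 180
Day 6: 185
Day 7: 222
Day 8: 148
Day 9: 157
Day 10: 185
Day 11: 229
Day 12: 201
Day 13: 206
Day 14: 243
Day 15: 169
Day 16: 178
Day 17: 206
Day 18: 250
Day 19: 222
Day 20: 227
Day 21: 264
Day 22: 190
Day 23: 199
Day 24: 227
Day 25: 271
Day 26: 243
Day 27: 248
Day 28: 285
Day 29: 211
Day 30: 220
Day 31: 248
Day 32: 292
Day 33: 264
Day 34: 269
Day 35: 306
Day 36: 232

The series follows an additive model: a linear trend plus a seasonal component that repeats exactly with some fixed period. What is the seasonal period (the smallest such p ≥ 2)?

7

First differences y_{t+1} − y_t: 9, 28, 44, -28, 5, 37, -74, 9, 28, 44, -28, 5, 37, -74, 9, 28, …
The difference pattern repeats every 7 terms and not for any smaller step, so p = 7.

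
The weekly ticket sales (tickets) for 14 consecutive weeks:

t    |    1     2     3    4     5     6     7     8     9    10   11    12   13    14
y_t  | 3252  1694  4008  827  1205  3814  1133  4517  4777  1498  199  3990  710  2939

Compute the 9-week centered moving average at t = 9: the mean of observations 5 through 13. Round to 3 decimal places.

2427.000

Sum of periods 5–13: 1205 + 3814 + 1133 + 4517 + 4777 + 1498 + 199 + 3990 + 710 = 21843
Divide by 9: 21843 / 9 = 2427.000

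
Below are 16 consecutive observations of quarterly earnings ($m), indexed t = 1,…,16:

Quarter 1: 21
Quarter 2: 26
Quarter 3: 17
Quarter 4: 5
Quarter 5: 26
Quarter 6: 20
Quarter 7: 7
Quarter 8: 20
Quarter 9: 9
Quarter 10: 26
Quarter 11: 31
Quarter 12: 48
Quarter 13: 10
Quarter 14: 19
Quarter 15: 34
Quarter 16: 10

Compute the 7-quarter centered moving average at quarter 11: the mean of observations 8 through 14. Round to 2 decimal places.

Sum of periods 8–14: 20 + 9 + 26 + 31 + 48 + 10 + 19 = 163
Divide by 7: 163 / 7 = 23.29

23.29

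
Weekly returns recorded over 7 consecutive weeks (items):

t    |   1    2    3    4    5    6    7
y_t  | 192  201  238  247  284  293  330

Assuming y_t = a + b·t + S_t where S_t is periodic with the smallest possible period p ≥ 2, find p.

2

First differences y_{t+1} − y_t: 9, 37, 9, 37, 9, 37, …
The difference pattern repeats every 2 terms and not for any smaller step, so p = 2.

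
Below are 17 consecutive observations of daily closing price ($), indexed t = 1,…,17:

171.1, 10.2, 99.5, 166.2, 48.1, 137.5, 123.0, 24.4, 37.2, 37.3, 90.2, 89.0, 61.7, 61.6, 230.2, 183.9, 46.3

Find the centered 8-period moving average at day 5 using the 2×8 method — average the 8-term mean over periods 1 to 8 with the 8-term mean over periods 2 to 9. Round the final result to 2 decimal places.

89.13

Sum over 1–8: 171.1 + 10.2 + 99.5 + 166.2 + 48.1 + 137.5 + 123.0 + 24.4 = 780.0
Sum over 2–9: 10.2 + 99.5 + 166.2 + 48.1 + 137.5 + 123.0 + 24.4 + 37.2 = 646.1
CMA at t=5 = (780.0 + 646.1) / (2·8) = 1426.1 / 16 = 89.13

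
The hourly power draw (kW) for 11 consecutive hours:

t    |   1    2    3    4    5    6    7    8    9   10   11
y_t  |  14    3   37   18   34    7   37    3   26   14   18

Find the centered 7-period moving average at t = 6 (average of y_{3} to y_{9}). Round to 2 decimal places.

Sum of periods 3–9: 37 + 18 + 34 + 7 + 37 + 3 + 26 = 162
Divide by 7: 162 / 7 = 23.14

23.14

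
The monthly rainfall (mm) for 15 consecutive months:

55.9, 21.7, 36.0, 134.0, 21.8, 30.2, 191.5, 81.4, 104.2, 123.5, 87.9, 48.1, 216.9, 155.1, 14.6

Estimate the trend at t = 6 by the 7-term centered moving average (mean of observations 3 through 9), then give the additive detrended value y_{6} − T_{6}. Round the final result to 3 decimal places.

Trend T_6 = (36.0 + 134.0 + 21.8 + 30.2 + 191.5 + 81.4 + 104.2) / 7 = 599.1/7 = 85.58571
Detrended value: 30.2 − 85.58571 = -55.386

-55.386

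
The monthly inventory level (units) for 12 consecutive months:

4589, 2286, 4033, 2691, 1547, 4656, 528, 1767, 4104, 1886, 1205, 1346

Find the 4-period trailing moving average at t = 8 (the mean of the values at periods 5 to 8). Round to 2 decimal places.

Sum of periods 5–8: 1547 + 4656 + 528 + 1767 = 8498
Divide by 4: 8498 / 4 = 2124.50

2124.50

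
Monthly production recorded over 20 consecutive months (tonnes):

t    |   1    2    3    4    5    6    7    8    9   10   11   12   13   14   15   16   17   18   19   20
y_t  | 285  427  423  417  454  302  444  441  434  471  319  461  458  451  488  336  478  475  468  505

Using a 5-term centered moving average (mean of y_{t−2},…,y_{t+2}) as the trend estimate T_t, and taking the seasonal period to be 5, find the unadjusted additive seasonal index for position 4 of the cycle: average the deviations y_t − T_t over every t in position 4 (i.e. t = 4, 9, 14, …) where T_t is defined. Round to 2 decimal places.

12.27

Season position 4 occurs at t = 4, 9, 14 (where T_t is defined).
t=4: T_4 = 404.6000; y_4 − T_4 = 417 − 404.6000 = 12.4000
t=9: T_9 = 421.8000; y_9 − T_9 = 434 − 421.8000 = 12.2000
t=14: T_14 = 438.8000; y_14 − T_14 = 451 − 438.8000 = 12.2000
Mean deviation: (12.4000 + 12.2000 + 12.2000) / 3 = 12.27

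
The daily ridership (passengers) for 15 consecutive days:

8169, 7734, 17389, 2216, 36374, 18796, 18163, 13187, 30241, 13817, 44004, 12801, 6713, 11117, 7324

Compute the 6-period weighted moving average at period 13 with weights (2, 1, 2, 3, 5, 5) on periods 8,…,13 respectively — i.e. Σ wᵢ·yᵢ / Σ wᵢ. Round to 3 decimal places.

Weighted sum: 2·13187 + 1·30241 + 2·13817 + 3·44004 + 5·12801 + 5·6713 = 26374 + 30241 + 27634 + 132012 + 64005 + 33565 = 313831
Weight total: 2 + 1 + 2 + 3 + 5 + 5 = 18
WMA = 313831 / 18 = 17435.056

17435.056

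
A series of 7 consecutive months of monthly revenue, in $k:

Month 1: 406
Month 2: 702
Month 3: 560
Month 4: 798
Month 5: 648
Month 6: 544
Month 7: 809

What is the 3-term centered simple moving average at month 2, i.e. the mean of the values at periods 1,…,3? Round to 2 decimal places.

Sum of periods 1–3: 406 + 702 + 560 = 1668
Divide by 3: 1668 / 3 = 556.00

556.00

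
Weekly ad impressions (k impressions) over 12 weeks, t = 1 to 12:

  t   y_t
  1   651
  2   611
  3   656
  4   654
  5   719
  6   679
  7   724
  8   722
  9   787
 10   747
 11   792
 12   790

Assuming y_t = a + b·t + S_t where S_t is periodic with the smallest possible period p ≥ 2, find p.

4

First differences y_{t+1} − y_t: -40, 45, -2, 65, -40, 45, -2, 65, -40, 45, …
The difference pattern repeats every 4 terms and not for any smaller step, so p = 4.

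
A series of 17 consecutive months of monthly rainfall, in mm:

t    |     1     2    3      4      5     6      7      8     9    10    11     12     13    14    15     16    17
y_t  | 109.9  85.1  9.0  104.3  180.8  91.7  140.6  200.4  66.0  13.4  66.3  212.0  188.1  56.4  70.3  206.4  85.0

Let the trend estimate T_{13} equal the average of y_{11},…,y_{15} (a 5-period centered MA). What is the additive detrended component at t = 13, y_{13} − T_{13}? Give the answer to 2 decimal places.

Trend T_13 = (66.3 + 212.0 + 188.1 + 56.4 + 70.3) / 5 = 593.1/5 = 118.6200
Detrended value: 188.1 − 118.6200 = 69.48

69.48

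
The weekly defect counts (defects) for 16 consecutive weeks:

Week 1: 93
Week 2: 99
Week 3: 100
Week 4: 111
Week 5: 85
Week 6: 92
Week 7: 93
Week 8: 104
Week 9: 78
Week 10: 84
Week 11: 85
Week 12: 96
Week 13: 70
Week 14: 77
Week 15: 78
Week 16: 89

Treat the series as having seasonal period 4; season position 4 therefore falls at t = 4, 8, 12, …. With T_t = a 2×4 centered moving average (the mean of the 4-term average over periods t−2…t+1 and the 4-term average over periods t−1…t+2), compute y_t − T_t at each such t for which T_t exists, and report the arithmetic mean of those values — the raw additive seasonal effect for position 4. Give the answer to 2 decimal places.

13.17

Season position 4 occurs at t = 4, 8, 12 (where T_t is defined).
t=4: T_4 = 97.8750; y_4 − T_4 = 111 − 97.8750 = 13.1250
t=8: T_8 = 90.7500; y_8 − T_8 = 104 − 90.7500 = 13.2500
t=12: T_12 = 82.8750; y_12 − T_12 = 96 − 82.8750 = 13.1250
Mean deviation: (13.1250 + 13.2500 + 13.1250) / 3 = 13.17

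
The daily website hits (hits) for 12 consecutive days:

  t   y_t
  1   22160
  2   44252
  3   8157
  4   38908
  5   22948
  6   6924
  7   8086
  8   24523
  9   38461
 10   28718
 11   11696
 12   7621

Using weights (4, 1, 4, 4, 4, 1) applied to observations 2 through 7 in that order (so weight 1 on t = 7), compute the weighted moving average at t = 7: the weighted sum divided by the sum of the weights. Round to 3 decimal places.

26020.611

Weighted sum: 4·44252 + 1·8157 + 4·38908 + 4·22948 + 4·6924 + 1·8086 = 177008 + 8157 + 155632 + 91792 + 27696 + 8086 = 468371
Weight total: 4 + 1 + 4 + 4 + 4 + 1 = 18
WMA = 468371 / 18 = 26020.611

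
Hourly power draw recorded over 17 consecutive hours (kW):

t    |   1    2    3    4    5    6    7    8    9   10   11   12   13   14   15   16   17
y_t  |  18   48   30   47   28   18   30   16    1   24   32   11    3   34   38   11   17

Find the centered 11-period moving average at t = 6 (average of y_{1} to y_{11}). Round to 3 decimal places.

Sum of periods 1–11: 18 + 48 + 30 + 47 + 28 + 18 + 30 + 16 + 1 + 24 + 32 = 292
Divide by 11: 292 / 11 = 26.545

26.545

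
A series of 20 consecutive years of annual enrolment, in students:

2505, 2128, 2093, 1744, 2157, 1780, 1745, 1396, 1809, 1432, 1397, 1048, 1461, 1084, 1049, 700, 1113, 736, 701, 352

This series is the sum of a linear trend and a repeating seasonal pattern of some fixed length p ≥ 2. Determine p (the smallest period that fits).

4

First differences y_{t+1} − y_t: -377, -35, -349, 413, -377, -35, -349, 413, -377, -35, …
The difference pattern repeats every 4 terms and not for any smaller step, so p = 4.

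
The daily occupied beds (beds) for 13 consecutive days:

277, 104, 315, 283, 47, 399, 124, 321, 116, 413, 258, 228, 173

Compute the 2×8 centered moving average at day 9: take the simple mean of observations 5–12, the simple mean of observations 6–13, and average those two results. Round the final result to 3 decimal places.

Sum over 5–12: 47 + 399 + 124 + 321 + 116 + 413 + 258 + 228 = 1906
Sum over 6–13: 399 + 124 + 321 + 116 + 413 + 258 + 228 + 173 = 2032
CMA at t=9 = (1906 + 2032) / (2·8) = 3938 / 16 = 246.125

246.125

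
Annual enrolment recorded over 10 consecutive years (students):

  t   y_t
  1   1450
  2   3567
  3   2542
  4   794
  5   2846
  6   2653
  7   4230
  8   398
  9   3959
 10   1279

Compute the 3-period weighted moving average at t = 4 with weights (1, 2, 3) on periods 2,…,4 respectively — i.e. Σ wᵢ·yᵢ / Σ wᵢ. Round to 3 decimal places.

1838.833

Weighted sum: 1·3567 + 2·2542 + 3·794 = 3567 + 5084 + 2382 = 11033
Weight total: 1 + 2 + 3 = 6
WMA = 11033 / 6 = 1838.833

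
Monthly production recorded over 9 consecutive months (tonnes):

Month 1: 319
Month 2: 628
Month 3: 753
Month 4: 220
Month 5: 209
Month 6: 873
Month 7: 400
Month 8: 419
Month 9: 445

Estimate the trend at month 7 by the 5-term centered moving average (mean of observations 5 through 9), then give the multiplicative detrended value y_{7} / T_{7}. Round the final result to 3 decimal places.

Trend T_7 = (209 + 873 + 400 + 419 + 445) / 5 = 2346/5 = 469.20000
Ratio to trend: 400 / 469.20000 = 0.853

0.853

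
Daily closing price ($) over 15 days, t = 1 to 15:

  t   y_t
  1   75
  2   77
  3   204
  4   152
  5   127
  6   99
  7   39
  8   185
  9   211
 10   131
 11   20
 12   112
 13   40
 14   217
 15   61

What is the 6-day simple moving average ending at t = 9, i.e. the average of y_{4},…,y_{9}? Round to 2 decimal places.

Sum of periods 4–9: 152 + 127 + 99 + 39 + 185 + 211 = 813
Divide by 6: 813 / 6 = 135.50

135.50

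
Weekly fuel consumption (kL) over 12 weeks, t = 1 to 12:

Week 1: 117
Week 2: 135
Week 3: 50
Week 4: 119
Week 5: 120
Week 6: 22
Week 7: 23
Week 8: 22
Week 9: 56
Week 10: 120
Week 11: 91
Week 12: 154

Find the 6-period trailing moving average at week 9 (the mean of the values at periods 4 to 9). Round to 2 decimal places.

Sum of periods 4–9: 119 + 120 + 22 + 23 + 22 + 56 = 362
Divide by 6: 362 / 6 = 60.33

60.33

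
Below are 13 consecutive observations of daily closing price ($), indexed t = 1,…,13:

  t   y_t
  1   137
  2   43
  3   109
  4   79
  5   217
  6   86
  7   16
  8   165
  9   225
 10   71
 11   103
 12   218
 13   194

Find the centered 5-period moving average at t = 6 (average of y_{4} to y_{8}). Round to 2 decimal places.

112.60

Sum of periods 4–8: 79 + 217 + 86 + 16 + 165 = 563
Divide by 5: 563 / 5 = 112.60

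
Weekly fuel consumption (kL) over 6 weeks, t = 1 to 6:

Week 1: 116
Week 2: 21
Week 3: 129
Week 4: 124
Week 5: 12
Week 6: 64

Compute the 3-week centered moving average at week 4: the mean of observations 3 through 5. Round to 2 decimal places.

Sum of periods 3–5: 129 + 124 + 12 = 265
Divide by 3: 265 / 3 = 88.33

88.33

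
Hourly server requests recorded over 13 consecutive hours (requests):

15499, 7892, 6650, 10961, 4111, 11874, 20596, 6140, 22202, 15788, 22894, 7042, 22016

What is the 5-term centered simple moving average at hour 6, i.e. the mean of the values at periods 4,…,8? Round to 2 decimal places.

10736.40

Sum of periods 4–8: 10961 + 4111 + 11874 + 20596 + 6140 = 53682
Divide by 5: 53682 / 5 = 10736.40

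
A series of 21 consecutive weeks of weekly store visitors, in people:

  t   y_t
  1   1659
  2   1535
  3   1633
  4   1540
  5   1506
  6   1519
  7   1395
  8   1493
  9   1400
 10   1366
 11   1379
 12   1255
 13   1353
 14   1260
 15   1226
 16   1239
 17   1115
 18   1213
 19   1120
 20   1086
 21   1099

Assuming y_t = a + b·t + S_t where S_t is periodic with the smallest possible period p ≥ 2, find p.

First differences y_{t+1} − y_t: -124, 98, -93, -34, 13, -124, 98, -93, -34, 13, -124, 98, …
The difference pattern repeats every 5 terms and not for any smaller step, so p = 5.

5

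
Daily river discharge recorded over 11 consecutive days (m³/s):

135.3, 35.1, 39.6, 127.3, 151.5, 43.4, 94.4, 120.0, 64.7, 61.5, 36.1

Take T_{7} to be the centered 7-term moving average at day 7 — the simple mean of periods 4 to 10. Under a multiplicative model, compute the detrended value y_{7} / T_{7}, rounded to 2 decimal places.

Trend T_7 = (127.3 + 151.5 + 43.4 + 94.4 + 120.0 + 64.7 + 61.5) / 7 = 662.8/7 = 94.6857
Ratio to trend: 94.4 / 94.6857 = 1.00

1.00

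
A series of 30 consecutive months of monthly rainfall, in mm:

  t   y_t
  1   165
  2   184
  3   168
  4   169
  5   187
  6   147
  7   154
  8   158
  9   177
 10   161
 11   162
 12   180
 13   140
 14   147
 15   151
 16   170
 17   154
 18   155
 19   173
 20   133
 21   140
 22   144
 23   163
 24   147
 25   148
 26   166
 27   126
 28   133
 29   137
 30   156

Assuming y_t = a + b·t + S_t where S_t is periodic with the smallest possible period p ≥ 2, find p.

7

First differences y_{t+1} − y_t: 19, -16, 1, 18, -40, 7, 4, 19, -16, 1, 18, -40, 7, 4, 19, -16, …
The difference pattern repeats every 7 terms and not for any smaller step, so p = 7.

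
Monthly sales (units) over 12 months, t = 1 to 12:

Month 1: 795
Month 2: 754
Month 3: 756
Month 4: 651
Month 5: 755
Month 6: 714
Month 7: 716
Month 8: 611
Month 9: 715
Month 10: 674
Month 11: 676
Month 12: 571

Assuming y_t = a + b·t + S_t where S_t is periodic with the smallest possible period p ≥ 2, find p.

4

First differences y_{t+1} − y_t: -41, 2, -105, 104, -41, 2, -105, 104, -41, 2, …
The difference pattern repeats every 4 terms and not for any smaller step, so p = 4.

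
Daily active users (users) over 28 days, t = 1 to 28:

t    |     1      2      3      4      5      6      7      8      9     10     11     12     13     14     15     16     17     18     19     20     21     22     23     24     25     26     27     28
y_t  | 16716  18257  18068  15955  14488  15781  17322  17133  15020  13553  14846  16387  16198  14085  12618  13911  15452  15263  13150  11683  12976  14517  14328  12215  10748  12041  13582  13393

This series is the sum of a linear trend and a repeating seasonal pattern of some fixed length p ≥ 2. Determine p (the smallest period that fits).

5

First differences y_{t+1} − y_t: 1541, -189, -2113, -1467, 1293, 1541, -189, -2113, -1467, 1293, 1541, -189, …
The difference pattern repeats every 5 terms and not for any smaller step, so p = 5.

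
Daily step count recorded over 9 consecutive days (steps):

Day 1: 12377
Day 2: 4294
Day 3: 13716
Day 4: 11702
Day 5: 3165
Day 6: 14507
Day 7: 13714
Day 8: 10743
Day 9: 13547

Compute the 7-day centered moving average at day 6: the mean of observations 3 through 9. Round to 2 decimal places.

11584.86

Sum of periods 3–9: 13716 + 11702 + 3165 + 14507 + 13714 + 10743 + 13547 = 81094
Divide by 7: 81094 / 7 = 11584.86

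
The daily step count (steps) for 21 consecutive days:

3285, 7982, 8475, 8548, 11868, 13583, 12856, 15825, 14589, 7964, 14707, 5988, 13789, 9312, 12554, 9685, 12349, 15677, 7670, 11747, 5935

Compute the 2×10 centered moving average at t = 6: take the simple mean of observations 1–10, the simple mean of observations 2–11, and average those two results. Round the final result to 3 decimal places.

Sum over 1–10: 3285 + 7982 + 8475 + 8548 + 11868 + 13583 + 12856 + 15825 + 14589 + 7964 = 104975
Sum over 2–11: 7982 + 8475 + 8548 + 11868 + 13583 + 12856 + 15825 + 14589 + 7964 + 14707 = 116397
CMA at t=6 = (104975 + 116397) / (2·10) = 221372 / 20 = 11068.600

11068.600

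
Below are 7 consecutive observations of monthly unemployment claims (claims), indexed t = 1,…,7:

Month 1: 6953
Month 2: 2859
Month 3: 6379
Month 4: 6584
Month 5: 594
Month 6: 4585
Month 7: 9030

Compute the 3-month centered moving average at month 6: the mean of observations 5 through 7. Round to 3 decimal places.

Sum of periods 5–7: 594 + 4585 + 9030 = 14209
Divide by 3: 14209 / 3 = 4736.333

4736.333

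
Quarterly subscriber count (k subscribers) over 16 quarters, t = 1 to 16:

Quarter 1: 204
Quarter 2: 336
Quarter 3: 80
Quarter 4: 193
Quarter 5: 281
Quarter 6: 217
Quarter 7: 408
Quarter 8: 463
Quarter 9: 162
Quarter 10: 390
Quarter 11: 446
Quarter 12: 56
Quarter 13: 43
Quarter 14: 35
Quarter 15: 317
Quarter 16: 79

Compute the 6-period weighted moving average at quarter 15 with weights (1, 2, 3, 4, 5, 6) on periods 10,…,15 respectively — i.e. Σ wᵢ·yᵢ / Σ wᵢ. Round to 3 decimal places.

Weighted sum: 1·390 + 2·446 + 3·56 + 4·43 + 5·35 + 6·317 = 390 + 892 + 168 + 172 + 175 + 1902 = 3699
Weight total: 1 + 2 + 3 + 4 + 5 + 6 = 21
WMA = 3699 / 21 = 176.143

176.143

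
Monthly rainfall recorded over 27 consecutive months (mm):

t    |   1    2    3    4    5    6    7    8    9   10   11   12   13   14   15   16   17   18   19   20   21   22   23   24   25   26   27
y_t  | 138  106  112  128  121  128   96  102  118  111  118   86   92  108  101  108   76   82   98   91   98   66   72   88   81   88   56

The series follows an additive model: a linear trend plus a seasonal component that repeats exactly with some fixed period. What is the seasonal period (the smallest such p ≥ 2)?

5

First differences y_{t+1} − y_t: -32, 6, 16, -7, 7, -32, 6, 16, -7, 7, -32, 6, …
The difference pattern repeats every 5 terms and not for any smaller step, so p = 5.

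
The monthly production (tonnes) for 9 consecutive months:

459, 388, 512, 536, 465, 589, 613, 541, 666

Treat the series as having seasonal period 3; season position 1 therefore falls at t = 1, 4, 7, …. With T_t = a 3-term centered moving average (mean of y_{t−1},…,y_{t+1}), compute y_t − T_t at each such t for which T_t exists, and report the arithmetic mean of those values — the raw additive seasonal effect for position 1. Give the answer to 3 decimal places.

Season position 1 occurs at t = 4, 7 (where T_t is defined).
t=4: T_4 = 504.33333; y_4 − T_4 = 536 − 504.33333 = 31.66667
t=7: T_7 = 581.00000; y_7 − T_7 = 613 − 581.00000 = 32.00000
Mean deviation: (31.66667 + 32.00000) / 2 = 31.833

31.833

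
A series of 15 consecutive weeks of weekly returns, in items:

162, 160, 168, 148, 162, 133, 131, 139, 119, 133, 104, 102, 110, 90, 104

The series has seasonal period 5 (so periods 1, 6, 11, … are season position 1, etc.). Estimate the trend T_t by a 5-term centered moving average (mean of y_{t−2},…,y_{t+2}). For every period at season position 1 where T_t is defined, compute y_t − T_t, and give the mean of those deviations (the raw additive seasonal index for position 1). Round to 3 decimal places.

-9.600

Season position 1 occurs at t = 6, 11 (where T_t is defined).
t=6: T_6 = 142.60000; y_6 − T_6 = 133 − 142.60000 = -9.60000
t=11: T_11 = 113.60000; y_11 − T_11 = 104 − 113.60000 = -9.60000
Mean deviation: (-9.60000 + -9.60000) / 2 = -9.600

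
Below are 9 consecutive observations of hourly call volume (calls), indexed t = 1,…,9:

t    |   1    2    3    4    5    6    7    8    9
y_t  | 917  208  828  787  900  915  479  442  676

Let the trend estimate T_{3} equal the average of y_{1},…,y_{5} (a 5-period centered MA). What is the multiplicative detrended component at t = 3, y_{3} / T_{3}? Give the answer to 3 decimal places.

Trend T_3 = (917 + 208 + 828 + 787 + 900) / 5 = 3640/5 = 728.00000
Ratio to trend: 828 / 728.00000 = 1.137

1.137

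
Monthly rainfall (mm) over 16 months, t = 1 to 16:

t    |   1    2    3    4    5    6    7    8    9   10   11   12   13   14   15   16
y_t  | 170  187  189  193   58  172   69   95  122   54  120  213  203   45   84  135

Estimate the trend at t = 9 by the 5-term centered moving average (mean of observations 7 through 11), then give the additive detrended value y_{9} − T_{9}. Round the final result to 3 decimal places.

Trend T_9 = (69 + 95 + 122 + 54 + 120) / 5 = 460/5 = 92.00000
Detrended value: 122 − 92.00000 = 30.000

30.000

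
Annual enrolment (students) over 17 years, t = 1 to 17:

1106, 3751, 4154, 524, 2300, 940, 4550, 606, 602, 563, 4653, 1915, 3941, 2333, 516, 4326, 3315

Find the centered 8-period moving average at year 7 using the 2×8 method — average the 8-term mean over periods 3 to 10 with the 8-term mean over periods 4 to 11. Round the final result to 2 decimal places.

Sum over 3–10: 4154 + 524 + 2300 + 940 + 4550 + 606 + 602 + 563 = 14239
Sum over 4–11: 524 + 2300 + 940 + 4550 + 606 + 602 + 563 + 4653 = 14738
CMA at t=7 = (14239 + 14738) / (2·8) = 28977 / 16 = 1811.06

1811.06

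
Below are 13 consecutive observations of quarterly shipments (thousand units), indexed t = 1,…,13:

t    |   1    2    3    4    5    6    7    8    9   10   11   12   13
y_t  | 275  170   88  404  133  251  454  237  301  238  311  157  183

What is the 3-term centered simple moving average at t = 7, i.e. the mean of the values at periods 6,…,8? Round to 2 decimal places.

314.00

Sum of periods 6–8: 251 + 454 + 237 = 942
Divide by 3: 942 / 3 = 314.00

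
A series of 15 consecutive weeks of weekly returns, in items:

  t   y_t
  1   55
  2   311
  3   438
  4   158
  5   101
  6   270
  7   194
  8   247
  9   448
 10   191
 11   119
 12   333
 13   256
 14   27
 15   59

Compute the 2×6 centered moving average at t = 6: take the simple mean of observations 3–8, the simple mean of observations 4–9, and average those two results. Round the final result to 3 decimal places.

235.500

Sum over 3–8: 438 + 158 + 101 + 270 + 194 + 247 = 1408
Sum over 4–9: 158 + 101 + 270 + 194 + 247 + 448 = 1418
CMA at t=6 = (1408 + 1418) / (2·6) = 2826 / 12 = 235.500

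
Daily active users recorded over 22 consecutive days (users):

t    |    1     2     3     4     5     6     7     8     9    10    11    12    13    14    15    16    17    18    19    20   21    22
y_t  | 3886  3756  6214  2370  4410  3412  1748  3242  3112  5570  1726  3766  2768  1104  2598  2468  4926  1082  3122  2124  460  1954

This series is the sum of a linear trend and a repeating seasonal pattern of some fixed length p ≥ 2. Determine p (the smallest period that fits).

7

First differences y_{t+1} − y_t: -130, 2458, -3844, 2040, -998, -1664, 1494, -130, 2458, -3844, 2040, -998, -1664, 1494, -130, 2458, …
The difference pattern repeats every 7 terms and not for any smaller step, so p = 7.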